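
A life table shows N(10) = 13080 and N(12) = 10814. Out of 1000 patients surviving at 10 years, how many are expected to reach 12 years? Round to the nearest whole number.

The relevant probability is 10814/13080 = 0.826758.
Expected number = 1000 × 0.826758 = 827.

827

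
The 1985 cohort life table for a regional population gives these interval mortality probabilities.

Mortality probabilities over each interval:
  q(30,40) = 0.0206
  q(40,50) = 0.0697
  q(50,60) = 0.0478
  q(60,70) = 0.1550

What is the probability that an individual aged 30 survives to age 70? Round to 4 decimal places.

Chaining the interval survival probabilities: (1 − 0.0206) × (1 − 0.0697) × (1 − 0.0478) × (1 − 0.1550).
= 0.9794 × 0.9303 × 0.9522 × 0.8450 = 0.733108.

0.7331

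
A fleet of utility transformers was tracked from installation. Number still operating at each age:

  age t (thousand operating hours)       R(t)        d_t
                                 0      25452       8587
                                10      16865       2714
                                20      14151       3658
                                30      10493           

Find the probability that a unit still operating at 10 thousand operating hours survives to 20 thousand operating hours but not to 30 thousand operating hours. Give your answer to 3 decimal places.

This is the probability of reaching 20 but not 30, conditional on being operational at 10: (R(20) − R(30)) / R(10).
= (14151 − 10493) / 16865 = 3658 / 16865 = 0.216899.

0.217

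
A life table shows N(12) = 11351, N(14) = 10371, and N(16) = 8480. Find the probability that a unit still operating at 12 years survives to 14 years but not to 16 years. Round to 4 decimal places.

This is the probability of reaching 14 but not 16, conditional on being operational at 12: (N(14) − N(16)) / N(12).
= (10371 − 8480) / 11351 = 1891 / 11351 = 0.166593.

0.1666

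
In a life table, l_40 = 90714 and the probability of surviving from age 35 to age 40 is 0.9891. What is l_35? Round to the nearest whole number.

91714

l_35 = l_40 / p = 90714 / 0.9891 = 91714.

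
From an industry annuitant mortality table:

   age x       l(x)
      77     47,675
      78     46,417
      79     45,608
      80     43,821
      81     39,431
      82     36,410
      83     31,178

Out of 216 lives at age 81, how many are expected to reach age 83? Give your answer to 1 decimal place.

The relevant probability is 31,178/39,431 = 0.790698.
Expected number = 216 × 0.790698 = 170.8.

170.8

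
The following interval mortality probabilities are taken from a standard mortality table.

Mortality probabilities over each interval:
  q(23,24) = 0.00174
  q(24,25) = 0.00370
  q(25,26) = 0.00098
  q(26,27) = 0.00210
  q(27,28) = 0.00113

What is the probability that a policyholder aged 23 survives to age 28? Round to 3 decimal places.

Survival from 23 to 28 is the product of surviving each interval: (1 − 0.00174) × (1 − 0.00370) × (1 − 0.00098) × (1 − 0.00210) × (1 − 0.00113).
= 0.99826 × 0.99630 × 0.99902 × 0.99790 × 0.99887 = 0.990385.

0.990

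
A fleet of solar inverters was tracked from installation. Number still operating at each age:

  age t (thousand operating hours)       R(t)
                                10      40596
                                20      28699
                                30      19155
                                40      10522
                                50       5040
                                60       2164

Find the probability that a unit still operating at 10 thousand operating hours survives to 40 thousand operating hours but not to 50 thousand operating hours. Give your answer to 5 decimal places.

This is the probability of reaching 40 but not 50, conditional on being operational at 10: (R(40) − R(50)) / R(10).
= (10522 − 5040) / 40596 = 5482 / 40596 = 0.135038.

0.13504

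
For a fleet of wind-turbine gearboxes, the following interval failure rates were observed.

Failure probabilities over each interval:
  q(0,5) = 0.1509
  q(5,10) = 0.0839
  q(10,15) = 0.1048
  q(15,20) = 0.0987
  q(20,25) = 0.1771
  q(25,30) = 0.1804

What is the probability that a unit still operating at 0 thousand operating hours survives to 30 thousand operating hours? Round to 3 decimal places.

0.423

Survival from 0 to 30 is the product of surviving each interval: (1 − 0.1509) × (1 − 0.0839) × (1 − 0.1048) × (1 − 0.0987) × (1 − 0.1771) × (1 − 0.1804).
= 0.8491 × 0.9161 × 0.8952 × 0.9013 × 0.8229 × 0.8196 = 0.423292.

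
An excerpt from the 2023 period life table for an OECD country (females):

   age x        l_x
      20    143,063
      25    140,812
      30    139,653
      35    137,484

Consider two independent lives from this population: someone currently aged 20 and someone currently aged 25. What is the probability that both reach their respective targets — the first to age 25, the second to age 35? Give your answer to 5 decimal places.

0.96100

p₁ = l_25/l_20 = 140,812/143,063 = 0.984266; p₂ = l_35/l_25 = 137,484/140,812 = 0.976366.
P(both) = p₁ × p₂ = 0.984266 × 0.976366 = 0.961004.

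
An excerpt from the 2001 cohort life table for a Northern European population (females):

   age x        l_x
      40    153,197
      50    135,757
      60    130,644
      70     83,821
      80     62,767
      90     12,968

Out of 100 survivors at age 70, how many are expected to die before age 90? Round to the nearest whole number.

85

The relevant probability is 1 − 12,968/83,821 = 0.845289.
Expected number = 100 × 0.845289 = 85.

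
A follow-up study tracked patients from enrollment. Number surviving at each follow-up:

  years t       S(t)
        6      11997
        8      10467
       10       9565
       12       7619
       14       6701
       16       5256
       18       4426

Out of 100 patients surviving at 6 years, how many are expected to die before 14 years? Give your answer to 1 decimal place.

The relevant probability is 1 − 6701/11997 = 0.441444.
Expected number = 100 × 0.441444 = 44.1.

44.1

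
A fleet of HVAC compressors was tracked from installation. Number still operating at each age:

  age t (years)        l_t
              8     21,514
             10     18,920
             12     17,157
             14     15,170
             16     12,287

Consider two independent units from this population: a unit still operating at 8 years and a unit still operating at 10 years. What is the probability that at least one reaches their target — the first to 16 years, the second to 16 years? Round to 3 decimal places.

p₁ = l_16/l_8 = 12,287/21,514 = 0.571116; p₂ = l_16/l_10 = 12,287/18,920 = 0.649419.
P(at least one) = 1 − (1−p₁)(1−p₂) = 1 − 0.428884 × 0.350581 = 0.849641.

0.850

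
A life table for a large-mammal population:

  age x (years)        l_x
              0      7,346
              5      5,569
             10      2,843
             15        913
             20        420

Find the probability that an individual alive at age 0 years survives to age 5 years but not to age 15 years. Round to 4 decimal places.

0.6338

This is the probability of reaching 5 but not 15, conditional on being alive at 0: (l_5 − l_15) / l_0.
= (5,569 − 913) / 7,346 = 4,656 / 7,346 = 0.633814.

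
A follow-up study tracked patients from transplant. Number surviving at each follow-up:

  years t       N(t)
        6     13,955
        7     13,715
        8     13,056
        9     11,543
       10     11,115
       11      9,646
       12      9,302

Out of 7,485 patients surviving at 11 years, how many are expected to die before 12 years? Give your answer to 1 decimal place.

The relevant probability is 1 − 9,302/9,646 = 0.035662.
Expected number = 7,485 × 0.035662 = 266.9.

266.9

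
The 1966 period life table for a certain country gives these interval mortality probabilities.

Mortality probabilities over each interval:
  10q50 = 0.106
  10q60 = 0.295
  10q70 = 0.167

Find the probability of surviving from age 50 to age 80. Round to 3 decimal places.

0.525

Survival from 50 to 80 is the product of surviving each interval: (1 − 0.106) × (1 − 0.295) × (1 − 0.167).
= 0.894 × 0.705 × 0.833 = 0.525015.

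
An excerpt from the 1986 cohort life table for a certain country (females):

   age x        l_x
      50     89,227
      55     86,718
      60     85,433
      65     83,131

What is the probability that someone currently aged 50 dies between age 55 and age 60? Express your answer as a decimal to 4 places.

0.0144

We want 5|5q50 = (l_55 − l_60)/l_50.
This is the probability of reaching 55 but not 60, conditional on being alive at 50: (l_55 − l_60) / l_50.
= (86,718 − 85,433) / 89,227 = 1,285 / 89,227 = 0.014401.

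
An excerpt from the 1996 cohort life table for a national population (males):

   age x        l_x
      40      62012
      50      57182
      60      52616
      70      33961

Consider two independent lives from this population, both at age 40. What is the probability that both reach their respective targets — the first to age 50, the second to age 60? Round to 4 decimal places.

0.7824

p₁ = l_50/l_40 = 57182/62012 = 0.922112; p₂ = l_60/l_40 = 52616/62012 = 0.848481.
P(both) = p₁ × p₂ = 0.922112 × 0.848481 = 0.782395.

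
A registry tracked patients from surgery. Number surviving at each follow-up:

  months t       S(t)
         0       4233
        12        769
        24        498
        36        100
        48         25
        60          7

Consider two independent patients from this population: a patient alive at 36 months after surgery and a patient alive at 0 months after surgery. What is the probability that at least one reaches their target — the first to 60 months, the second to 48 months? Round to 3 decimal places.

0.075

p₁ = S(60)/S(36) = 7/100 = 0.070000; p₂ = S(48)/S(0) = 25/4233 = 0.005906.
P(at least one) = 1 − (1−p₁)(1−p₂) = 1 − 0.930000 × 0.994094 = 0.075493.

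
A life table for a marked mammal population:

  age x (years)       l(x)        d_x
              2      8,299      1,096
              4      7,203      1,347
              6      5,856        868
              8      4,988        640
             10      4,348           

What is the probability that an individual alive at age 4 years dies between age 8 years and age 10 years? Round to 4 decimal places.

0.0889

This is the probability of reaching 8 but not 10, conditional on being alive at 4: (l(8) − l(10)) / l(4).
= (4,988 − 4,348) / 7,203 = 640 / 7,203 = 0.088852.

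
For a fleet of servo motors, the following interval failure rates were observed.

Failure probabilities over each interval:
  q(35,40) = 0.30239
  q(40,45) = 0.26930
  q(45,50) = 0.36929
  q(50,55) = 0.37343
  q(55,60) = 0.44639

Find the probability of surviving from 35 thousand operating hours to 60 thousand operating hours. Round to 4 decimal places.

The overall survival probability is (1 − 0.30239) × (1 − 0.26930) × (1 − 0.36929) × (1 − 0.37343) × (1 − 0.44639).
= 0.69761 × 0.73070 × 0.63071 × 0.62657 × 0.55361 = 0.111521.

0.1115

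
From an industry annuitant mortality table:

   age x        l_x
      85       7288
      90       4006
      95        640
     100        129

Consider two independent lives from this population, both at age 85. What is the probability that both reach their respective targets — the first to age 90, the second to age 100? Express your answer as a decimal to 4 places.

0.0097

p₁ = l_90/l_85 = 4006/7288 = 0.549671; p₂ = l_100/l_85 = 129/7288 = 0.017700.
P(both) = p₁ × p₂ = 0.549671 × 0.017700 = 0.009729.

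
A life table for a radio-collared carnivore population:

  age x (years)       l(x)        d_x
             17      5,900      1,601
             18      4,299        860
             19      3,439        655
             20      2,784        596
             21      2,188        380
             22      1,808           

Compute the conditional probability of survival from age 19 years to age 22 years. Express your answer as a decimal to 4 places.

0.5257

The conditional survival probability is l(22)/l(19) = 1,808/3,439 = 0.525734.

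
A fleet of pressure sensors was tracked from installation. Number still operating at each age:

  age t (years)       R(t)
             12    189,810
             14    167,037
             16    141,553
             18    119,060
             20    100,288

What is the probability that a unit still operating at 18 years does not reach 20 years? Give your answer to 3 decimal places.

P(fail before 20 | operational at 18) = 1 − R(20)/R(18) = 1 − 100,288/119,060 = (18,772)/119,060 = 0.157668.

0.158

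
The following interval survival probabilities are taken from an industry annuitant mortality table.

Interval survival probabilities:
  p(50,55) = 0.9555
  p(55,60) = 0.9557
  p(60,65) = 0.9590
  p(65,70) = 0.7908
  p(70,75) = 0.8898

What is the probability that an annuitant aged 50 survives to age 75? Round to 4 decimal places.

0.6162

P(survive 50→75) = 0.9555 × 0.9557 × 0.9590 × 0.7908 × 0.8898.
= 0.616212.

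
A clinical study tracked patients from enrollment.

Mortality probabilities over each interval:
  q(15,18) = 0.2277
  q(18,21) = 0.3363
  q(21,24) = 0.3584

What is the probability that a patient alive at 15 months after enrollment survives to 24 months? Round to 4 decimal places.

0.3289

The overall survival probability is (1 − 0.2277) × (1 − 0.3363) × (1 − 0.3584).
= 0.7723 × 0.6637 × 0.6416 = 0.328868.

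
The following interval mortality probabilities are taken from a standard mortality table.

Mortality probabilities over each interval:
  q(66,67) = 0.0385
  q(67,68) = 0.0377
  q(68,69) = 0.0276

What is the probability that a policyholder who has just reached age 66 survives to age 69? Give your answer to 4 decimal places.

The overall survival probability is (1 − 0.0385) × (1 − 0.0377) × (1 − 0.0276).
= 0.9615 × 0.9623 × 0.9724 = 0.899715.

0.8997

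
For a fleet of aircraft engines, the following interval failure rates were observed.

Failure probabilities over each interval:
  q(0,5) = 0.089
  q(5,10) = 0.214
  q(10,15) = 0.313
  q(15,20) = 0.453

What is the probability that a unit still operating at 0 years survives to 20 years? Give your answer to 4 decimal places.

0.2691

The overall survival probability is (1 − 0.089) × (1 − 0.214) × (1 − 0.313) × (1 − 0.453).
= 0.911 × 0.786 × 0.687 × 0.547 = 0.269082.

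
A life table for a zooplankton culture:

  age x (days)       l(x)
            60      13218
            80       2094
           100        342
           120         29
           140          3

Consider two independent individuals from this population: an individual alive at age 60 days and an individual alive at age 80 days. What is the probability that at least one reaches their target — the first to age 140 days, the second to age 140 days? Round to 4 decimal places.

0.0017

p₁ = l(140)/l(60) = 3/13218 = 0.000227; p₂ = l(140)/l(80) = 3/2094 = 0.001433.
P(at least one) = 1 − (1−p₁)(1−p₂) = 1 − 0.999773 × 0.998567 = 0.001660.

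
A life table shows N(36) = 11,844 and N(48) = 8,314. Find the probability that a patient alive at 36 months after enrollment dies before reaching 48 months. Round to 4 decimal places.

0.2980

P(die before 48 | alive at 36) = 1 − N(48)/N(36) = 1 − 8,314/11,844 = (3,530)/11,844 = 0.298041.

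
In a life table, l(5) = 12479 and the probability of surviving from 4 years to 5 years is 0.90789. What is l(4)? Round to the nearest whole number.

l(4) = l(5) / p = 12479 / 0.90789 = 13745.

13745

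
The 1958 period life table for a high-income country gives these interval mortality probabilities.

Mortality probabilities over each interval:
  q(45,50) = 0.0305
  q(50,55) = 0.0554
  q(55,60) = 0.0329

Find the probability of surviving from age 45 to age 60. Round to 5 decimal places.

The overall survival probability is (1 − 0.0305) × (1 − 0.0554) × (1 − 0.0329).
= 0.9695 × 0.9446 × 0.9671 = 0.885660.

0.88566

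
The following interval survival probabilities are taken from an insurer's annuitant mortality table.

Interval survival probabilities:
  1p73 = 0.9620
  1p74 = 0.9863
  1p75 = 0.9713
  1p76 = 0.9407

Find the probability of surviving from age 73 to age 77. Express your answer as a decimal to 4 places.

0.8669

Chaining the interval survival probabilities: 0.9620 × 0.9863 × 0.9713 × 0.9407.
= 0.866939.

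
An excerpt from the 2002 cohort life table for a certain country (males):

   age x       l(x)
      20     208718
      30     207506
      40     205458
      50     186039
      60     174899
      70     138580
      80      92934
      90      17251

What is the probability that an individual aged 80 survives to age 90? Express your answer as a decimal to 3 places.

The conditional survival probability is l(90)/l(80) = 17251/92934 = 0.185626.

0.186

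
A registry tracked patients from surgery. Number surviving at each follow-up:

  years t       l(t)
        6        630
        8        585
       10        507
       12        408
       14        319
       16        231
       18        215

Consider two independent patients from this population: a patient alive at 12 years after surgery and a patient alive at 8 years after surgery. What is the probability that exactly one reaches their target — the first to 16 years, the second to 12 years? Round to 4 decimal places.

p₁ = l(16)/l(12) = 231/408 = 0.566176; p₂ = l(12)/l(8) = 408/585 = 0.697436.
P(exactly one) = p₁(1−p₂) + (1−p₁)p₂ = 0.171304 + 0.302564 = 0.473869.

0.4739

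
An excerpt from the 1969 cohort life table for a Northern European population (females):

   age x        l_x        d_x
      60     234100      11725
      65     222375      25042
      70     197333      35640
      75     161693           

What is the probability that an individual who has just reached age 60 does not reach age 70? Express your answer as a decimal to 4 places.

P(die before 70 | alive at 60) = 1 − l_70/l_60 = 1 − 197333/234100 = (36767)/234100 = 0.157057.

0.1571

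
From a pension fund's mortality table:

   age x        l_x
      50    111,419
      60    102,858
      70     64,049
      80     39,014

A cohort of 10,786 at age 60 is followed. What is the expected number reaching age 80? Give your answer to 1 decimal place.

4091.1

The relevant probability is 39,014/102,858 = 0.379300.
Expected number = 10,786 × 0.379300 = 4091.1.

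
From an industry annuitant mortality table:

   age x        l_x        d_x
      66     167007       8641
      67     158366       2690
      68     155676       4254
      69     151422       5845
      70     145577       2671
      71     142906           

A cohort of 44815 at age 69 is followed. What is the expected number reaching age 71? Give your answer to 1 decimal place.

The relevant probability is 142906/151422 = 0.943760.
Expected number = 44815 × 0.943760 = 42294.6.

42294.6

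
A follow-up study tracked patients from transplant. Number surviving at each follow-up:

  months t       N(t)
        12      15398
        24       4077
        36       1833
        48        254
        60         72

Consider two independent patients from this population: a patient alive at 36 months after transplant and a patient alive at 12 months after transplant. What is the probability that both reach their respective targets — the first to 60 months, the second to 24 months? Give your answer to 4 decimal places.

p₁ = N(60)/N(36) = 72/1833 = 0.039280; p₂ = N(24)/N(12) = 4077/15398 = 0.264775.
P(both) = p₁ × p₂ = 0.039280 × 0.264775 = 0.010400.

0.0104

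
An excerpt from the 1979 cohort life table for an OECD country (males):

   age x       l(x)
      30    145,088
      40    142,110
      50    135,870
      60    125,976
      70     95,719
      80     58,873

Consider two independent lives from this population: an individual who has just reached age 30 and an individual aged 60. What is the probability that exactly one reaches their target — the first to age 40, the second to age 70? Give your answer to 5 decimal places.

0.25085

p₁ = l(40)/l(30) = 142,110/145,088 = 0.979475; p₂ = l(70)/l(60) = 95,719/125,976 = 0.759819.
P(exactly one) = p₁(1−p₂) + (1−p₁)p₂ = 0.235251 + 0.015595 = 0.250847.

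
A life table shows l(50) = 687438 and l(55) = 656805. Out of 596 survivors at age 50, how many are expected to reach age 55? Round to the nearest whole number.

569

The relevant probability is 656805/687438 = 0.955439.
Expected number = 596 × 0.955439 = 569.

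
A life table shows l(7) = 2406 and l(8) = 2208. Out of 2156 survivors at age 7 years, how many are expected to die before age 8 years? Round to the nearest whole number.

The relevant probability is 1 − 2208/2406 = 0.082294.
Expected number = 2156 × 0.082294 = 177.

177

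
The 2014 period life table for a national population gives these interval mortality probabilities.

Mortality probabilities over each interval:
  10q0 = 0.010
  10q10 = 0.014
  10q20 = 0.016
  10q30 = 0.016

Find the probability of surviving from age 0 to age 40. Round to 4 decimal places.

40p0 = (1 − 0.010) × (1 − 0.014) × (1 − 0.016) × (1 − 0.016).
= 0.990 × 0.986 × 0.984 × 0.984 = 0.945153.

0.9452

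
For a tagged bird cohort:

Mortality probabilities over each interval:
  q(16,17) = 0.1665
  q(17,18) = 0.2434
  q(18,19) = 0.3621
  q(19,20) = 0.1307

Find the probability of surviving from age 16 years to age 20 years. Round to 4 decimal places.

Chaining the interval survival probabilities: (1 − 0.1665) × (1 − 0.2434) × (1 − 0.3621) × (1 − 0.1307).
= 0.8335 × 0.7566 × 0.6379 × 0.8693 = 0.349699.

0.3497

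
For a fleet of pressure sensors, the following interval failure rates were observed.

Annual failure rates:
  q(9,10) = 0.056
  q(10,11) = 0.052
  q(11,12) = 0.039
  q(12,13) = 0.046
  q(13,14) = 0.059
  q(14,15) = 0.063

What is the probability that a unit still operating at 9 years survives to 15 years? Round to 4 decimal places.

0.7234

P(survive 9→15) = (1 − 0.056) × (1 − 0.052) × (1 − 0.039) × (1 − 0.046) × (1 − 0.059) × (1 − 0.063).
= 0.944 × 0.948 × 0.961 × 0.954 × 0.941 × 0.937 = 0.723405.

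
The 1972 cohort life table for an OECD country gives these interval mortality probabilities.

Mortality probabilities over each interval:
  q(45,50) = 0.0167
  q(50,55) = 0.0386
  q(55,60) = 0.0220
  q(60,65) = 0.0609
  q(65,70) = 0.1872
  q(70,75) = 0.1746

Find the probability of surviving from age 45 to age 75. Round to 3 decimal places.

P(survive 45→75) = (1 − 0.0167) × (1 − 0.0386) × (1 − 0.0220) × (1 − 0.0609) × (1 − 0.1872) × (1 − 0.1746).
= 0.9833 × 0.9614 × 0.9780 × 0.9391 × 0.8128 × 0.8254 = 0.582491.

0.582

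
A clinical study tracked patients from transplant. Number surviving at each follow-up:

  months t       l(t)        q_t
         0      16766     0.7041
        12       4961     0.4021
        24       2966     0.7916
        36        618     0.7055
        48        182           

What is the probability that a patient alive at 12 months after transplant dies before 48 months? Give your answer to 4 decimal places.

0.9633

P(die before 48 | alive at 12) = 1 − l(48)/l(12) = 1 − 182/4961 = (4779)/4961 = 0.963314.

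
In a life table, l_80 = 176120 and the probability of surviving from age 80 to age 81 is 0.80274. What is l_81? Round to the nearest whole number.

l_81 = l_80 × p = 176120 × 0.80274 = 141379.

141379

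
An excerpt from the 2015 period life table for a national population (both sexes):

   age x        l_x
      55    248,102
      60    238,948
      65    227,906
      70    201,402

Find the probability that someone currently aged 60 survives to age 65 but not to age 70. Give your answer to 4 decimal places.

We want 5|5q60 = (l_65 − l_70)/l_60.
This is the probability of reaching 65 but not 70, conditional on being alive at 60: (l_65 − l_70) / l_60.
= (227,906 − 201,402) / 238,948 = 26,504 / 238,948 = 0.110920.

0.1109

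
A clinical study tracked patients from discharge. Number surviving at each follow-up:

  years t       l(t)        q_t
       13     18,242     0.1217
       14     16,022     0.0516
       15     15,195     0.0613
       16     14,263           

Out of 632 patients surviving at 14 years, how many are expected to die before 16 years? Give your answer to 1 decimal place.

69.4

The relevant probability is 1 − 14,263/16,022 = 0.109787.
Expected number = 632 × 0.109787 = 69.4.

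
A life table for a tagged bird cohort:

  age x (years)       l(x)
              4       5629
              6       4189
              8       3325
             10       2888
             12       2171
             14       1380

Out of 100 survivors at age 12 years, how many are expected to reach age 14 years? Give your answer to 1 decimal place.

63.6

The relevant probability is 1380/2171 = 0.635652.
Expected number = 100 × 0.635652 = 63.6.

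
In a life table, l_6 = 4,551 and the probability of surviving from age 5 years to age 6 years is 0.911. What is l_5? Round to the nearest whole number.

4996

l_5 = l_6 / p = 4,551 / 0.911 = 4996.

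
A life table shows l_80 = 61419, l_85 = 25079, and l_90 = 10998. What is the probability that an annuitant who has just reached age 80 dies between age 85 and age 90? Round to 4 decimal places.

0.2293

This is the probability of reaching 85 but not 90, conditional on being alive at 80: (l_85 − l_90) / l_80.
= (25079 − 10998) / 61419 = 14081 / 61419 = 0.229261.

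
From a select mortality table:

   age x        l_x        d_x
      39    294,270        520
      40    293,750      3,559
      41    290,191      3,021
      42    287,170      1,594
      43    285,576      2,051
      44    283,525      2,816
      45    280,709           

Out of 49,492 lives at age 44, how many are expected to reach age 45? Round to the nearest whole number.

The relevant probability is 280,709/283,525 = 0.990068.
Expected number = 49,492 × 0.990068 = 49000.

49000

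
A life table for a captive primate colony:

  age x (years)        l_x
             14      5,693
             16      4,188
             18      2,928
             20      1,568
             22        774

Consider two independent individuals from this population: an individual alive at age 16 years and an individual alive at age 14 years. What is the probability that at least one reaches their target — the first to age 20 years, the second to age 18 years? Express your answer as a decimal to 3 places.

p₁ = l_20/l_16 = 1,568/4,188 = 0.374403; p₂ = l_18/l_14 = 2,928/5,693 = 0.514316.
P(at least one) = 1 − (1−p₁)(1−p₂) = 1 − 0.625597 × 0.485684 = 0.696158.

0.696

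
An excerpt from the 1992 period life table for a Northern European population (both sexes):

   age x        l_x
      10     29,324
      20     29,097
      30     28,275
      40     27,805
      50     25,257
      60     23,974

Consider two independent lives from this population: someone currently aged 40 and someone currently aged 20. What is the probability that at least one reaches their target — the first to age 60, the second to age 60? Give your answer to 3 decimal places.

0.976

p₁ = l_60/l_40 = 23,974/27,805 = 0.862219; p₂ = l_60/l_20 = 23,974/29,097 = 0.823934.
P(at least one) = 1 − (1−p₁)(1−p₂) = 1 − 0.137781 × 0.176066 = 0.975741.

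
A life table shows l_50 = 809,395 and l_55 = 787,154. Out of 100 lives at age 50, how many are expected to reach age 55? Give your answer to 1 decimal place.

97.3

The relevant probability is 787,154/809,395 = 0.972521.
Expected number = 100 × 0.972521 = 97.3.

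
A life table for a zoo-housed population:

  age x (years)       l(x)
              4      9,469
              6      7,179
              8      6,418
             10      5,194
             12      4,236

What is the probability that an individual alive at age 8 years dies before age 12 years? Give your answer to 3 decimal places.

0.340

P(die before 12 | alive at 8) = 1 − l(12)/l(8) = 1 − 4,236/6,418 = (2,182)/6,418 = 0.339981.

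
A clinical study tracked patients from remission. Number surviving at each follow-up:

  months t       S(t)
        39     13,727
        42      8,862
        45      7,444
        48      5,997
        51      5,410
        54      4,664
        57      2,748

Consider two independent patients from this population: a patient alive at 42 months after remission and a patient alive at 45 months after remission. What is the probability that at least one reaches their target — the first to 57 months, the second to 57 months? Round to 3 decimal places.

0.565

p₁ = S(57)/S(42) = 2,748/8,862 = 0.310088; p₂ = S(57)/S(45) = 2,748/7,444 = 0.369156.
P(at least one) = 1 − (1−p₁)(1−p₂) = 1 − 0.689912 × 0.630844 = 0.564773.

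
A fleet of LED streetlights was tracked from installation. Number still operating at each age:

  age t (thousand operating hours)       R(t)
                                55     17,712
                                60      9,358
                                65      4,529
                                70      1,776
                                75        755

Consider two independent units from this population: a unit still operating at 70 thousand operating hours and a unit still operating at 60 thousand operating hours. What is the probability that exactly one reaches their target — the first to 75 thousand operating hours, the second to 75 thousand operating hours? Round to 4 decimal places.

0.4372

p₁ = R(75)/R(70) = 755/1,776 = 0.425113; p₂ = R(75)/R(60) = 755/9,358 = 0.080680.
P(exactly one) = p₁(1−p₂) + (1−p₁)p₂ = 0.390815 + 0.046382 = 0.437197.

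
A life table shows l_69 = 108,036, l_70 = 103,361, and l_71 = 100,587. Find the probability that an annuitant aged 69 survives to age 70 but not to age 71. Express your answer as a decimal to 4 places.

We want 1|1q69 = (l_70 − l_71)/l_69.
This is the probability of reaching 70 but not 71, conditional on being alive at 69: (l_70 − l_71) / l_69.
= (103,361 − 100,587) / 108,036 = 2,774 / 108,036 = 0.025677.

0.0257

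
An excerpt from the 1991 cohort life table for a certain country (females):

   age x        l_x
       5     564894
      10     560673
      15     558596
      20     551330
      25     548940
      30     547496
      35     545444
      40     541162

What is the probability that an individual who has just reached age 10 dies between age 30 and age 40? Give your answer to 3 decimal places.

We want 20|10q10 = (l_30 − l_40)/l_10.
This is the probability of reaching 30 but not 40, conditional on being alive at 10: (l_30 − l_40) / l_10.
= (547496 − 541162) / 560673 = 6334 / 560673 = 0.011297.

0.011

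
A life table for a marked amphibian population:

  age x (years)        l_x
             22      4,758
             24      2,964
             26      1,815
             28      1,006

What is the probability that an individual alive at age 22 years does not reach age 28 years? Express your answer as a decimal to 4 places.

0.7886

P(die before 28 | alive at 22) = 1 − l_28/l_22 = 1 − 1,006/4,758 = (3,752)/4,758 = 0.788567.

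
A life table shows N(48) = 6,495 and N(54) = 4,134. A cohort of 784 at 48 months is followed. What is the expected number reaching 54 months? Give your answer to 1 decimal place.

499.0

The relevant probability is 4,134/6,495 = 0.636490.
Expected number = 784 × 0.636490 = 499.0.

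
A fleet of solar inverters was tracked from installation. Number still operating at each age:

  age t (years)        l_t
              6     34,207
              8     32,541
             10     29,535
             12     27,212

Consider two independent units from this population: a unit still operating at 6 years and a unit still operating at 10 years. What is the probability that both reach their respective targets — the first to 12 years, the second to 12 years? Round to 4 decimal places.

0.7329

p₁ = l_12/l_6 = 27,212/34,207 = 0.795510; p₂ = l_12/l_10 = 27,212/29,535 = 0.921348.
P(both) = p₁ × p₂ = 0.795510 × 0.921348 = 0.732942.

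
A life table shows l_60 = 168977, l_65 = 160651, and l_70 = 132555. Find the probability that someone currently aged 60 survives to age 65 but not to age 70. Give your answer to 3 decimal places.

We want 5|5q60 = (l_65 − l_70)/l_60.
This is the probability of reaching 65 but not 70, conditional on being alive at 60: (l_65 − l_70) / l_60.
= (160651 − 132555) / 168977 = 28096 / 168977 = 0.166271.

0.166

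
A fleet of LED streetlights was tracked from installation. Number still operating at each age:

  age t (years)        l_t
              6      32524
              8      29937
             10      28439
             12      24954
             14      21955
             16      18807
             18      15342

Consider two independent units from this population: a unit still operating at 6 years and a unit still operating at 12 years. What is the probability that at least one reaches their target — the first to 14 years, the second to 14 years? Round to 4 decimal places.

p₁ = l_14/l_6 = 21955/32524 = 0.675040; p₂ = l_14/l_12 = 21955/24954 = 0.879819.
P(at least one) = 1 − (1−p₁)(1−p₂) = 1 − 0.324960 × 0.120181 = 0.960946.

0.9609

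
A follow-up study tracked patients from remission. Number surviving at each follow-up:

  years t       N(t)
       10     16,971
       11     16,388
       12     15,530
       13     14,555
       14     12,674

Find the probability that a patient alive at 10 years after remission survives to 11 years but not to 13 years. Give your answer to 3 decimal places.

This is the probability of reaching 11 but not 13, conditional on being alive at 10: (N(11) − N(13)) / N(10).
= (16,388 − 14,555) / 16,971 = 1,833 / 16,971 = 0.108008.

0.108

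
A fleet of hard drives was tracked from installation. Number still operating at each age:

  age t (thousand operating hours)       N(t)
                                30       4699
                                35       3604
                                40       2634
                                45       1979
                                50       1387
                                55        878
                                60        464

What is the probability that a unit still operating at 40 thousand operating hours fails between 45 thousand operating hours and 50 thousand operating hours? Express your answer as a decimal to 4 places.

This is the probability of reaching 45 but not 50, conditional on being operational at 40: (N(45) − N(50)) / N(40).
= (1979 − 1387) / 2634 = 592 / 2634 = 0.224753.

0.2248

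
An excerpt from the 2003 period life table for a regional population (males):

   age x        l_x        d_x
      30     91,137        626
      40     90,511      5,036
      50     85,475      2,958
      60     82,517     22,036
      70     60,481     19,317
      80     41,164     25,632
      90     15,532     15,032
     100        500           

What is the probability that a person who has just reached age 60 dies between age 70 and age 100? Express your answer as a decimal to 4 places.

We want 10|30q60 = (l_70 − l_100)/l_60.
This is the probability of reaching 70 but not 100, conditional on being alive at 60: (l_70 − l_100) / l_60.
= (60,481 − 500) / 82,517 = 59,981 / 82,517 = 0.726893.

0.7269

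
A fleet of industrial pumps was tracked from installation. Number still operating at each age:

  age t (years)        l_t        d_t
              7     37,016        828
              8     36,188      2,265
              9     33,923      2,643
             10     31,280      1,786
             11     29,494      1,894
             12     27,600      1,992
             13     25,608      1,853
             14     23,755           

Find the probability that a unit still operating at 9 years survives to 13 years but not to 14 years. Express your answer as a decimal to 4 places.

This is the probability of reaching 13 but not 14, conditional on being operational at 9: (l_13 − l_14) / l_9.
= (25,608 − 23,755) / 33,923 = 1,853 / 33,923 = 0.054624.

0.0546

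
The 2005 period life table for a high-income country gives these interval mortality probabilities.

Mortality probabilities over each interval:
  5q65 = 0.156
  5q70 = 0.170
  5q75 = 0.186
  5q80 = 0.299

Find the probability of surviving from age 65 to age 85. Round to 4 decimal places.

Survival from 65 to 85 is the product of surviving each interval: (1 − 0.156) × (1 − 0.170) × (1 − 0.186) × (1 − 0.299).
= 0.844 × 0.830 × 0.814 × 0.701 = 0.399727.

0.3997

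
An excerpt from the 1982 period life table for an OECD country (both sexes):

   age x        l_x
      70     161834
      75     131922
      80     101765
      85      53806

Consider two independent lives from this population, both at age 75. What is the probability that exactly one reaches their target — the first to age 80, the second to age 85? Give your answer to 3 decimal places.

p₁ = l_80/l_75 = 101765/131922 = 0.771403; p₂ = l_85/l_75 = 53806/131922 = 0.407862.
P(exactly one) = p₁(1−p₂) + (1−p₁)p₂ = 0.456777 + 0.093236 = 0.550013.

0.550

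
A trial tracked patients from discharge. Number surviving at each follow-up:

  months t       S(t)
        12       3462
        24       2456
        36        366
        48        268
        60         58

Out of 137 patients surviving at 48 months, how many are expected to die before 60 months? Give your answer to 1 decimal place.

The relevant probability is 1 − 58/268 = 0.783582.
Expected number = 137 × 0.783582 = 107.4.

107.4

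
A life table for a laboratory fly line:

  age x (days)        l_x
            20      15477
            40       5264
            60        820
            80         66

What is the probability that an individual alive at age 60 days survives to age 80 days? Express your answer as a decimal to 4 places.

0.0805

The conditional survival probability is l_80/l_60 = 66/820 = 0.080488.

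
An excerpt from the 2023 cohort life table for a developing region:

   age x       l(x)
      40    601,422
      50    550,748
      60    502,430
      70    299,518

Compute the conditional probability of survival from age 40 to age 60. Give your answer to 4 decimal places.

0.8354

The conditional survival probability is l(60)/l(40) = 502,430/601,422 = 0.835403.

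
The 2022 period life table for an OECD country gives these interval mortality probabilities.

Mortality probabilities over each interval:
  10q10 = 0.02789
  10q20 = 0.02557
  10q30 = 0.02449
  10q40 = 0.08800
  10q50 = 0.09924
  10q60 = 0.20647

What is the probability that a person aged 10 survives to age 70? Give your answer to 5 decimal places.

The overall survival probability is (1 − 0.02789) × (1 − 0.02557) × (1 − 0.02449) × (1 − 0.08800) × (1 − 0.09924) × (1 − 0.20647).
= 0.97211 × 0.97443 × 0.97551 × 0.91200 × 0.90076 × 0.79353 = 0.602372.

0.60237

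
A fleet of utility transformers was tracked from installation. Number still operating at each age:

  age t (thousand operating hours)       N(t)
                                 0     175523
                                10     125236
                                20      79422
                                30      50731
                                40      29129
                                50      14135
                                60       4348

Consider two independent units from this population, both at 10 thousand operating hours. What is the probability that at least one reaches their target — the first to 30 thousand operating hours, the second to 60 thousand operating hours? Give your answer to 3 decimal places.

0.426

p₁ = N(30)/N(10) = 50731/125236 = 0.405083; p₂ = N(60)/N(10) = 4348/125236 = 0.034718.
P(at least one) = 1 − (1−p₁)(1−p₂) = 1 − 0.594917 × 0.965282 = 0.425737.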